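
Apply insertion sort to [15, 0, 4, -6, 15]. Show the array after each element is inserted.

First element 15 is already 'sorted'
Insert 0: shifted 1 elements -> [0, 15, 4, -6, 15]
Insert 4: shifted 1 elements -> [0, 4, 15, -6, 15]
Insert -6: shifted 3 elements -> [-6, 0, 4, 15, 15]
Insert 15: shifted 0 elements -> [-6, 0, 4, 15, 15]


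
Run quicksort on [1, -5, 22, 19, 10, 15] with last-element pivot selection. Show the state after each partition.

Partition 1: pivot=15 at index 3 -> [1, -5, 10, 15, 22, 19]
Partition 2: pivot=10 at index 2 -> [1, -5, 10, 15, 22, 19]
Partition 3: pivot=-5 at index 0 -> [-5, 1, 10, 15, 22, 19]
Partition 4: pivot=19 at index 4 -> [-5, 1, 10, 15, 19, 22]


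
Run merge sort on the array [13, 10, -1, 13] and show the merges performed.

Divide and conquer:
  Merge [13] + [10] -> [10, 13]
  Merge [-1] + [13] -> [-1, 13]
  Merge [10, 13] + [-1, 13] -> [-1, 10, 13, 13]


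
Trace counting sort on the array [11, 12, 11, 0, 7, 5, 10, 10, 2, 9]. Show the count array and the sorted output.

Count array: [1, 0, 1, 0, 0, 1, 0, 1, 0, 1, 2, 2, 1]
(count[i] = number of elements equal to i)
Cumulative count: [1, 1, 2, 2, 2, 3, 3, 4, 4, 5, 7, 9, 10]
Sorted: [0, 2, 5, 7, 9, 10, 10, 11, 11, 12]


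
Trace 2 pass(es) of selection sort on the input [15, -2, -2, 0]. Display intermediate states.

Pass 1: Select minimum -2 at index 1, swap -> [-2, 15, -2, 0]
Pass 2: Select minimum -2 at index 2, swap -> [-2, -2, 15, 0]


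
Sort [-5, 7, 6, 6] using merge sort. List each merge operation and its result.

Divide and conquer:
  Merge [-5] + [7] -> [-5, 7]
  Merge [6] + [6] -> [6, 6]
  Merge [-5, 7] + [6, 6] -> [-5, 6, 6, 7]


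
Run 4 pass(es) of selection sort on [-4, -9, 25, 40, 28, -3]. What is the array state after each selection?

Pass 1: Select minimum -9 at index 1, swap -> [-9, -4, 25, 40, 28, -3]
Pass 2: Select minimum -4 at index 1, swap -> [-9, -4, 25, 40, 28, -3]
Pass 3: Select minimum -3 at index 5, swap -> [-9, -4, -3, 40, 28, 25]
Pass 4: Select minimum 25 at index 5, swap -> [-9, -4, -3, 25, 28, 40]


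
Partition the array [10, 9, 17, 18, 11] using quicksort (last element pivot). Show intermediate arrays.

Partition 1: pivot=11 at index 2 -> [10, 9, 11, 18, 17]
Partition 2: pivot=9 at index 0 -> [9, 10, 11, 18, 17]
Partition 3: pivot=17 at index 3 -> [9, 10, 11, 17, 18]


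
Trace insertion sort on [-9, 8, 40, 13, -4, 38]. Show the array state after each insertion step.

First element -9 is already 'sorted'
Insert 8: shifted 0 elements -> [-9, 8, 40, 13, -4, 38]
Insert 40: shifted 0 elements -> [-9, 8, 40, 13, -4, 38]
Insert 13: shifted 1 elements -> [-9, 8, 13, 40, -4, 38]
Insert -4: shifted 3 elements -> [-9, -4, 8, 13, 40, 38]
Insert 38: shifted 1 elements -> [-9, -4, 8, 13, 38, 40]


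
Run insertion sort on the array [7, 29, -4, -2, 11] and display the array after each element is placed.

First element 7 is already 'sorted'
Insert 29: shifted 0 elements -> [7, 29, -4, -2, 11]
Insert -4: shifted 2 elements -> [-4, 7, 29, -2, 11]
Insert -2: shifted 2 elements -> [-4, -2, 7, 29, 11]
Insert 11: shifted 1 elements -> [-4, -2, 7, 11, 29]


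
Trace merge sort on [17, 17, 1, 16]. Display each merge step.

Divide and conquer:
  Merge [17] + [17] -> [17, 17]
  Merge [1] + [16] -> [1, 16]
  Merge [17, 17] + [1, 16] -> [1, 16, 17, 17]


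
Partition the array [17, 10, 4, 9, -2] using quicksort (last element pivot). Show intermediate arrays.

Partition 1: pivot=-2 at index 0 -> [-2, 10, 4, 9, 17]
Partition 2: pivot=17 at index 4 -> [-2, 10, 4, 9, 17]
Partition 3: pivot=9 at index 2 -> [-2, 4, 9, 10, 17]


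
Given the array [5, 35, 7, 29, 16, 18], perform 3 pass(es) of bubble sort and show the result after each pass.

After pass 1: [5, 7, 29, 16, 18, 35] (4 swaps)
After pass 2: [5, 7, 16, 18, 29, 35] (2 swaps)
After pass 3: [5, 7, 16, 18, 29, 35] (0 swaps)
Total swaps: 6


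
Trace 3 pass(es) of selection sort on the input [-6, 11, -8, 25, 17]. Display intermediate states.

Pass 1: Select minimum -8 at index 2, swap -> [-8, 11, -6, 25, 17]
Pass 2: Select minimum -6 at index 2, swap -> [-8, -6, 11, 25, 17]
Pass 3: Select minimum 11 at index 2, swap -> [-8, -6, 11, 25, 17]


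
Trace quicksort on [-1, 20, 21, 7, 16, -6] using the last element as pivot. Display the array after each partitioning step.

Partition 1: pivot=-6 at index 0 -> [-6, 20, 21, 7, 16, -1]
Partition 2: pivot=-1 at index 1 -> [-6, -1, 21, 7, 16, 20]
Partition 3: pivot=20 at index 4 -> [-6, -1, 7, 16, 20, 21]
Partition 4: pivot=16 at index 3 -> [-6, -1, 7, 16, 20, 21]


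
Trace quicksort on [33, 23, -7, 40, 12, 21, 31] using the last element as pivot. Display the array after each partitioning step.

Partition 1: pivot=31 at index 4 -> [23, -7, 12, 21, 31, 40, 33]
Partition 2: pivot=21 at index 2 -> [-7, 12, 21, 23, 31, 40, 33]
Partition 3: pivot=12 at index 1 -> [-7, 12, 21, 23, 31, 40, 33]
Partition 4: pivot=33 at index 5 -> [-7, 12, 21, 23, 31, 33, 40]


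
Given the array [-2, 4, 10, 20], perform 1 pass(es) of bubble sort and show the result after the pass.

After pass 1: [-2, 4, 10, 20] (0 swaps)
Total swaps: 0


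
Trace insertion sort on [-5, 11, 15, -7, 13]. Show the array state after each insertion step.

First element -5 is already 'sorted'
Insert 11: shifted 0 elements -> [-5, 11, 15, -7, 13]
Insert 15: shifted 0 elements -> [-5, 11, 15, -7, 13]
Insert -7: shifted 3 elements -> [-7, -5, 11, 15, 13]
Insert 13: shifted 1 elements -> [-7, -5, 11, 13, 15]


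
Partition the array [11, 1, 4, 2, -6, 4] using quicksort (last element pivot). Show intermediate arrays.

Partition 1: pivot=4 at index 4 -> [1, 4, 2, -6, 4, 11]
Partition 2: pivot=-6 at index 0 -> [-6, 4, 2, 1, 4, 11]
Partition 3: pivot=1 at index 1 -> [-6, 1, 2, 4, 4, 11]
Partition 4: pivot=4 at index 3 -> [-6, 1, 2, 4, 4, 11]


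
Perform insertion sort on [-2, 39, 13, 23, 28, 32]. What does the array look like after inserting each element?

First element -2 is already 'sorted'
Insert 39: shifted 0 elements -> [-2, 39, 13, 23, 28, 32]
Insert 13: shifted 1 elements -> [-2, 13, 39, 23, 28, 32]
Insert 23: shifted 1 elements -> [-2, 13, 23, 39, 28, 32]
Insert 28: shifted 1 elements -> [-2, 13, 23, 28, 39, 32]
Insert 32: shifted 1 elements -> [-2, 13, 23, 28, 32, 39]


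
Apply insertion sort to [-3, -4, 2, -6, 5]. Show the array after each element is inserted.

First element -3 is already 'sorted'
Insert -4: shifted 1 elements -> [-4, -3, 2, -6, 5]
Insert 2: shifted 0 elements -> [-4, -3, 2, -6, 5]
Insert -6: shifted 3 elements -> [-6, -4, -3, 2, 5]
Insert 5: shifted 0 elements -> [-6, -4, -3, 2, 5]


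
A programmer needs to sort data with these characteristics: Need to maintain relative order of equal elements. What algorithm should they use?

Best choice: Merge sort or Insertion sort
Reason: Both are stable; quicksort and heapsort are not stable


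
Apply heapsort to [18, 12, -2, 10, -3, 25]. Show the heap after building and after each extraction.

Build heap: [25, 12, 18, 10, -3, -2]
Extract 25: [18, 12, -2, 10, -3, 25]
Extract 18: [12, 10, -2, -3, 18, 25]
Extract 12: [10, -3, -2, 12, 18, 25]
Extract 10: [-2, -3, 10, 12, 18, 25]
Extract -2: [-3, -2, 10, 12, 18, 25]


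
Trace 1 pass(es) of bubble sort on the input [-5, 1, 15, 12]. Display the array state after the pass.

After pass 1: [-5, 1, 12, 15] (1 swaps)
Total swaps: 1


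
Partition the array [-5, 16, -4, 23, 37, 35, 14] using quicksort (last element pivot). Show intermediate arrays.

Partition 1: pivot=14 at index 2 -> [-5, -4, 14, 23, 37, 35, 16]
Partition 2: pivot=-4 at index 1 -> [-5, -4, 14, 23, 37, 35, 16]
Partition 3: pivot=16 at index 3 -> [-5, -4, 14, 16, 37, 35, 23]
Partition 4: pivot=23 at index 4 -> [-5, -4, 14, 16, 23, 35, 37]
Partition 5: pivot=37 at index 6 -> [-5, -4, 14, 16, 23, 35, 37]


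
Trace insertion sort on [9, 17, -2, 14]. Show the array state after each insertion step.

First element 9 is already 'sorted'
Insert 17: shifted 0 elements -> [9, 17, -2, 14]
Insert -2: shifted 2 elements -> [-2, 9, 17, 14]
Insert 14: shifted 1 elements -> [-2, 9, 14, 17]


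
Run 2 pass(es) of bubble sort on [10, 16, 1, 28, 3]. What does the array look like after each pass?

After pass 1: [10, 1, 16, 3, 28] (2 swaps)
After pass 2: [1, 10, 3, 16, 28] (2 swaps)
Total swaps: 4


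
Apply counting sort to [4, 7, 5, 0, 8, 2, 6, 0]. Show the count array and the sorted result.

Count array: [2, 0, 1, 0, 1, 1, 1, 1, 1]
(count[i] = number of elements equal to i)
Cumulative count: [2, 2, 3, 3, 4, 5, 6, 7, 8]
Sorted: [0, 0, 2, 4, 5, 6, 7, 8]


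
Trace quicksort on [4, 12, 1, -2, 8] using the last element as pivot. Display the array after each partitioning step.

Partition 1: pivot=8 at index 3 -> [4, 1, -2, 8, 12]
Partition 2: pivot=-2 at index 0 -> [-2, 1, 4, 8, 12]
Partition 3: pivot=4 at index 2 -> [-2, 1, 4, 8, 12]


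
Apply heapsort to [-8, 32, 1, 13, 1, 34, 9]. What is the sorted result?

Build heap: [34, 32, 9, 13, 1, 1, -8]
Extract 34: [32, 13, 9, -8, 1, 1, 34]
Extract 32: [13, 1, 9, -8, 1, 32, 34]
Extract 13: [9, 1, 1, -8, 13, 32, 34]
Extract 9: [1, -8, 1, 9, 13, 32, 34]
Extract 1: [1, -8, 1, 9, 13, 32, 34]
Extract 1: [-8, 1, 1, 9, 13, 32, 34]


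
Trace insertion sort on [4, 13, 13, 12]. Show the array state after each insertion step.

First element 4 is already 'sorted'
Insert 13: shifted 0 elements -> [4, 13, 13, 12]
Insert 13: shifted 0 elements -> [4, 13, 13, 12]
Insert 12: shifted 2 elements -> [4, 12, 13, 13]


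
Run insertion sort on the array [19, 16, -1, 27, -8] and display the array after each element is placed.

First element 19 is already 'sorted'
Insert 16: shifted 1 elements -> [16, 19, -1, 27, -8]
Insert -1: shifted 2 elements -> [-1, 16, 19, 27, -8]
Insert 27: shifted 0 elements -> [-1, 16, 19, 27, -8]
Insert -8: shifted 4 elements -> [-8, -1, 16, 19, 27]


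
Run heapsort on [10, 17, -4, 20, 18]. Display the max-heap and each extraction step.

Build heap: [20, 18, -4, 17, 10]
Extract 20: [18, 17, -4, 10, 20]
Extract 18: [17, 10, -4, 18, 20]
Extract 17: [10, -4, 17, 18, 20]
Extract 10: [-4, 10, 17, 18, 20]


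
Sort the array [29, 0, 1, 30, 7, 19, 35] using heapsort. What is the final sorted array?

Build heap: [35, 30, 29, 0, 7, 19, 1]
Extract 35: [30, 7, 29, 0, 1, 19, 35]
Extract 30: [29, 7, 19, 0, 1, 30, 35]
Extract 29: [19, 7, 1, 0, 29, 30, 35]
Extract 19: [7, 0, 1, 19, 29, 30, 35]
Extract 7: [1, 0, 7, 19, 29, 30, 35]
Extract 1: [0, 1, 7, 19, 29, 30, 35]


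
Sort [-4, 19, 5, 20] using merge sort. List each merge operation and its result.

Divide and conquer:
  Merge [-4] + [19] -> [-4, 19]
  Merge [5] + [20] -> [5, 20]
  Merge [-4, 19] + [5, 20] -> [-4, 5, 19, 20]


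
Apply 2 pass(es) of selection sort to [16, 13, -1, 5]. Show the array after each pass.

Pass 1: Select minimum -1 at index 2, swap -> [-1, 13, 16, 5]
Pass 2: Select minimum 5 at index 3, swap -> [-1, 5, 16, 13]


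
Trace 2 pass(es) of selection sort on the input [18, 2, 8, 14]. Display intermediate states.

Pass 1: Select minimum 2 at index 1, swap -> [2, 18, 8, 14]
Pass 2: Select minimum 8 at index 2, swap -> [2, 8, 18, 14]


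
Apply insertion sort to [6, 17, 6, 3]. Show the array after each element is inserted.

First element 6 is already 'sorted'
Insert 17: shifted 0 elements -> [6, 17, 6, 3]
Insert 6: shifted 1 elements -> [6, 6, 17, 3]
Insert 3: shifted 3 elements -> [3, 6, 6, 17]


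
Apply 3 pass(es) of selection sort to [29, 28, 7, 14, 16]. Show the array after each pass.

Pass 1: Select minimum 7 at index 2, swap -> [7, 28, 29, 14, 16]
Pass 2: Select minimum 14 at index 3, swap -> [7, 14, 29, 28, 16]
Pass 3: Select minimum 16 at index 4, swap -> [7, 14, 16, 28, 29]


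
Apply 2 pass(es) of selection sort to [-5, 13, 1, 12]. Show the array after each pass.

Pass 1: Select minimum -5 at index 0, swap -> [-5, 13, 1, 12]
Pass 2: Select minimum 1 at index 2, swap -> [-5, 1, 13, 12]


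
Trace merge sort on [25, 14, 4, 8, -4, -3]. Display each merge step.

Divide and conquer:
  Merge [14] + [4] -> [4, 14]
  Merge [25] + [4, 14] -> [4, 14, 25]
  Merge [-4] + [-3] -> [-4, -3]
  Merge [8] + [-4, -3] -> [-4, -3, 8]
  Merge [4, 14, 25] + [-4, -3, 8] -> [-4, -3, 4, 8, 14, 25]


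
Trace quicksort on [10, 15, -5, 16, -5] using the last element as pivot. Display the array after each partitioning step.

Partition 1: pivot=-5 at index 1 -> [-5, -5, 10, 16, 15]
Partition 2: pivot=15 at index 3 -> [-5, -5, 10, 15, 16]


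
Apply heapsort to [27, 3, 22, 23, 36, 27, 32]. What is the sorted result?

Build heap: [36, 27, 32, 23, 3, 27, 22]
Extract 36: [32, 27, 27, 23, 3, 22, 36]
Extract 32: [27, 23, 27, 22, 3, 32, 36]
Extract 27: [27, 23, 3, 22, 27, 32, 36]
Extract 27: [23, 22, 3, 27, 27, 32, 36]
Extract 23: [22, 3, 23, 27, 27, 32, 36]
Extract 22: [3, 22, 23, 27, 27, 32, 36]


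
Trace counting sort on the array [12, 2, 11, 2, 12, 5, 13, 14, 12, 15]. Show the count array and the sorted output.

Count array: [0, 0, 2, 0, 0, 1, 0, 0, 0, 0, 0, 1, 3, 1, 1, 1]
(count[i] = number of elements equal to i)
Cumulative count: [0, 0, 2, 2, 2, 3, 3, 3, 3, 3, 3, 4, 7, 8, 9, 10]
Sorted: [2, 2, 5, 11, 12, 12, 12, 13, 14, 15]


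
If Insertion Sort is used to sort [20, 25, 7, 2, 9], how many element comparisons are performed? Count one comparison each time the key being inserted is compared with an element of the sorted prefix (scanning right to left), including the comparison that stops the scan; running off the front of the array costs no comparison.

Insert 25: 20 <= 25 (stop) = 1 comparison(s) -> [20, 25, 7, 2, 9]
Insert 7: 25 > 7 (shift), 20 > 7 (shift), reached front = 2 comparison(s) -> [7, 20, 25, 2, 9]
Insert 2: 25 > 2 (shift), 20 > 2 (shift), 7 > 2 (shift), reached front = 3 comparison(s) -> [2, 7, 20, 25, 9]
Insert 9: 25 > 9 (shift), 20 > 9 (shift), 7 <= 9 (stop) = 3 comparison(s) -> [2, 7, 9, 20, 25]
Total comparisons: 1 + 2 + 3 + 3 = 9


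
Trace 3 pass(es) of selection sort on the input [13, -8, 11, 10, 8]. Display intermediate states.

Pass 1: Select minimum -8 at index 1, swap -> [-8, 13, 11, 10, 8]
Pass 2: Select minimum 8 at index 4, swap -> [-8, 8, 11, 10, 13]
Pass 3: Select minimum 10 at index 3, swap -> [-8, 8, 10, 11, 13]


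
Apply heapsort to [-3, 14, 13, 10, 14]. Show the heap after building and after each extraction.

Build heap: [14, 14, 13, 10, -3]
Extract 14: [14, 10, 13, -3, 14]
Extract 14: [13, 10, -3, 14, 14]
Extract 13: [10, -3, 13, 14, 14]
Extract 10: [-3, 10, 13, 14, 14]


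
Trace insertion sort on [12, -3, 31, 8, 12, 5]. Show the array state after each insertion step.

First element 12 is already 'sorted'
Insert -3: shifted 1 elements -> [-3, 12, 31, 8, 12, 5]
Insert 31: shifted 0 elements -> [-3, 12, 31, 8, 12, 5]
Insert 8: shifted 2 elements -> [-3, 8, 12, 31, 12, 5]
Insert 12: shifted 1 elements -> [-3, 8, 12, 12, 31, 5]
Insert 5: shifted 4 elements -> [-3, 5, 8, 12, 12, 31]


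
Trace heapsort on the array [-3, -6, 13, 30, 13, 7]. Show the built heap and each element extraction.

Build heap: [30, 13, 13, -6, -3, 7]
Extract 30: [13, 7, 13, -6, -3, 30]
Extract 13: [13, 7, -3, -6, 13, 30]
Extract 13: [7, -6, -3, 13, 13, 30]
Extract 7: [-3, -6, 7, 13, 13, 30]
Extract -3: [-6, -3, 7, 13, 13, 30]


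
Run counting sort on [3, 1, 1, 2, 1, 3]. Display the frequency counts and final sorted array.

Count array: [0, 3, 1, 2]
(count[i] = number of elements equal to i)
Cumulative count: [0, 3, 4, 6]
Sorted: [1, 1, 1, 2, 3, 3]


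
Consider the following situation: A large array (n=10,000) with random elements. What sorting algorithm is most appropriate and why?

Best choice: Quicksort or Mergesort
Reason: Both have O(n log n) average case; quicksort has lower constant factors


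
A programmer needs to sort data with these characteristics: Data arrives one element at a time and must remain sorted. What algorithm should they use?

Best choice: Insertion sort
Reason: Insertion sort naturally handles online/streaming input by inserting each new element into sorted position


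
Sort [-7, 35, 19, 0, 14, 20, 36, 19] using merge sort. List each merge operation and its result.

Divide and conquer:
  Merge [-7] + [35] -> [-7, 35]
  Merge [19] + [0] -> [0, 19]
  Merge [-7, 35] + [0, 19] -> [-7, 0, 19, 35]
  Merge [14] + [20] -> [14, 20]
  Merge [36] + [19] -> [19, 36]
  Merge [14, 20] + [19, 36] -> [14, 19, 20, 36]
  Merge [-7, 0, 19, 35] + [14, 19, 20, 36] -> [-7, 0, 14, 19, 19, 20, 35, 36]


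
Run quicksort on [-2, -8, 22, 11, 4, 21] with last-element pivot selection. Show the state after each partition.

Partition 1: pivot=21 at index 4 -> [-2, -8, 11, 4, 21, 22]
Partition 2: pivot=4 at index 2 -> [-2, -8, 4, 11, 21, 22]
Partition 3: pivot=-8 at index 0 -> [-8, -2, 4, 11, 21, 22]


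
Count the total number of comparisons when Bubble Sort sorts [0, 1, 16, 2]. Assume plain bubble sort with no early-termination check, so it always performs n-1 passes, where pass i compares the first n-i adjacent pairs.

Pass 1: compare adjacent pairs (0,1)..(2,3) = 3 comparison(s), 1 swap(s) -> [0, 1, 2, 16]
Pass 2: compare adjacent pairs (0,1)..(1,2) = 2 comparison(s), 0 swap(s) -> [0, 1, 2, 16]
Pass 3: compare adjacent pairs (0,1)..(0,1) = 1 comparison(s), 0 swap(s) -> [0, 1, 2, 16]
Total comparisons: 3 + 2 + 1 = 6


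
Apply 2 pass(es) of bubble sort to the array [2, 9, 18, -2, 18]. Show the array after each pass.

After pass 1: [2, 9, -2, 18, 18] (1 swaps)
After pass 2: [2, -2, 9, 18, 18] (1 swaps)
Total swaps: 2


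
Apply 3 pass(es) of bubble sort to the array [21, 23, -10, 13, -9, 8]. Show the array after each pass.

After pass 1: [21, -10, 13, -9, 8, 23] (4 swaps)
After pass 2: [-10, 13, -9, 8, 21, 23] (4 swaps)
After pass 3: [-10, -9, 8, 13, 21, 23] (2 swaps)
Total swaps: 10


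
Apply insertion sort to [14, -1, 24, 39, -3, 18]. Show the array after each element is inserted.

First element 14 is already 'sorted'
Insert -1: shifted 1 elements -> [-1, 14, 24, 39, -3, 18]
Insert 24: shifted 0 elements -> [-1, 14, 24, 39, -3, 18]
Insert 39: shifted 0 elements -> [-1, 14, 24, 39, -3, 18]
Insert -3: shifted 4 elements -> [-3, -1, 14, 24, 39, 18]
Insert 18: shifted 2 elements -> [-3, -1, 14, 18, 24, 39]


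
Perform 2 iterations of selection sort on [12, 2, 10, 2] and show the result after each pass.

Pass 1: Select minimum 2 at index 1, swap -> [2, 12, 10, 2]
Pass 2: Select minimum 2 at index 3, swap -> [2, 2, 10, 12]


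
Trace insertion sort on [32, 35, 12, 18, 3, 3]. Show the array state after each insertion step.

First element 32 is already 'sorted'
Insert 35: shifted 0 elements -> [32, 35, 12, 18, 3, 3]
Insert 12: shifted 2 elements -> [12, 32, 35, 18, 3, 3]
Insert 18: shifted 2 elements -> [12, 18, 32, 35, 3, 3]
Insert 3: shifted 4 elements -> [3, 12, 18, 32, 35, 3]
Insert 3: shifted 4 elements -> [3, 3, 12, 18, 32, 35]


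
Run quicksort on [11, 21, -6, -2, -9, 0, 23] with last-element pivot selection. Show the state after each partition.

Partition 1: pivot=23 at index 6 -> [11, 21, -6, -2, -9, 0, 23]
Partition 2: pivot=0 at index 3 -> [-6, -2, -9, 0, 11, 21, 23]
Partition 3: pivot=-9 at index 0 -> [-9, -2, -6, 0, 11, 21, 23]
Partition 4: pivot=-6 at index 1 -> [-9, -6, -2, 0, 11, 21, 23]
Partition 5: pivot=21 at index 5 -> [-9, -6, -2, 0, 11, 21, 23]


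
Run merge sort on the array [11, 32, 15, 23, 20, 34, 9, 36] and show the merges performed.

Divide and conquer:
  Merge [11] + [32] -> [11, 32]
  Merge [15] + [23] -> [15, 23]
  Merge [11, 32] + [15, 23] -> [11, 15, 23, 32]
  Merge [20] + [34] -> [20, 34]
  Merge [9] + [36] -> [9, 36]
  Merge [20, 34] + [9, 36] -> [9, 20, 34, 36]
  Merge [11, 15, 23, 32] + [9, 20, 34, 36] -> [9, 11, 15, 20, 23, 32, 34, 36]


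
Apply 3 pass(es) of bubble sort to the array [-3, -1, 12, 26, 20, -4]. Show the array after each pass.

After pass 1: [-3, -1, 12, 20, -4, 26] (2 swaps)
After pass 2: [-3, -1, 12, -4, 20, 26] (1 swaps)
After pass 3: [-3, -1, -4, 12, 20, 26] (1 swaps)
Total swaps: 4


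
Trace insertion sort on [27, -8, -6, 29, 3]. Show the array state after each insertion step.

First element 27 is already 'sorted'
Insert -8: shifted 1 elements -> [-8, 27, -6, 29, 3]
Insert -6: shifted 1 elements -> [-8, -6, 27, 29, 3]
Insert 29: shifted 0 elements -> [-8, -6, 27, 29, 3]
Insert 3: shifted 2 elements -> [-8, -6, 3, 27, 29]


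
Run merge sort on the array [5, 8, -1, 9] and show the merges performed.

Divide and conquer:
  Merge [5] + [8] -> [5, 8]
  Merge [-1] + [9] -> [-1, 9]
  Merge [5, 8] + [-1, 9] -> [-1, 5, 8, 9]


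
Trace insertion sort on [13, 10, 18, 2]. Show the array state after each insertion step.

First element 13 is already 'sorted'
Insert 10: shifted 1 elements -> [10, 13, 18, 2]
Insert 18: shifted 0 elements -> [10, 13, 18, 2]
Insert 2: shifted 3 elements -> [2, 10, 13, 18]


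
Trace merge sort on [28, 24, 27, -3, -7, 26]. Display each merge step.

Divide and conquer:
  Merge [24] + [27] -> [24, 27]
  Merge [28] + [24, 27] -> [24, 27, 28]
  Merge [-7] + [26] -> [-7, 26]
  Merge [-3] + [-7, 26] -> [-7, -3, 26]
  Merge [24, 27, 28] + [-7, -3, 26] -> [-7, -3, 24, 26, 27, 28]


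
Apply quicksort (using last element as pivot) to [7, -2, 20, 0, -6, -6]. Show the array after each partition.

Partition 1: pivot=-6 at index 1 -> [-6, -6, 20, 0, 7, -2]
Partition 2: pivot=-2 at index 2 -> [-6, -6, -2, 0, 7, 20]
Partition 3: pivot=20 at index 5 -> [-6, -6, -2, 0, 7, 20]
Partition 4: pivot=7 at index 4 -> [-6, -6, -2, 0, 7, 20]


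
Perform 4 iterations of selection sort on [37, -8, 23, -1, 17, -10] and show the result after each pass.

Pass 1: Select minimum -10 at index 5, swap -> [-10, -8, 23, -1, 17, 37]
Pass 2: Select minimum -8 at index 1, swap -> [-10, -8, 23, -1, 17, 37]
Pass 3: Select minimum -1 at index 3, swap -> [-10, -8, -1, 23, 17, 37]
Pass 4: Select minimum 17 at index 4, swap -> [-10, -8, -1, 17, 23, 37]


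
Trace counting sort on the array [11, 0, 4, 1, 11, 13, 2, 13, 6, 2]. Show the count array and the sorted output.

Count array: [1, 1, 2, 0, 1, 0, 1, 0, 0, 0, 0, 2, 0, 2]
(count[i] = number of elements equal to i)
Cumulative count: [1, 2, 4, 4, 5, 5, 6, 6, 6, 6, 6, 8, 8, 10]
Sorted: [0, 1, 2, 2, 4, 6, 11, 11, 13, 13]


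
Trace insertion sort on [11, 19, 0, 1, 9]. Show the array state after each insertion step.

First element 11 is already 'sorted'
Insert 19: shifted 0 elements -> [11, 19, 0, 1, 9]
Insert 0: shifted 2 elements -> [0, 11, 19, 1, 9]
Insert 1: shifted 2 elements -> [0, 1, 11, 19, 9]
Insert 9: shifted 2 elements -> [0, 1, 9, 11, 19]


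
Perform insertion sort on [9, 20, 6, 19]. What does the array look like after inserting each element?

First element 9 is already 'sorted'
Insert 20: shifted 0 elements -> [9, 20, 6, 19]
Insert 6: shifted 2 elements -> [6, 9, 20, 19]
Insert 19: shifted 1 elements -> [6, 9, 19, 20]


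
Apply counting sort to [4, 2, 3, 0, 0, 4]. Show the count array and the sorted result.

Count array: [2, 0, 1, 1, 2]
(count[i] = number of elements equal to i)
Cumulative count: [2, 2, 3, 4, 6]
Sorted: [0, 0, 2, 3, 4, 4]


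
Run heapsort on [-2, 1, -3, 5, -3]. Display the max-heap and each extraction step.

Build heap: [5, 1, -3, -2, -3]
Extract 5: [1, -2, -3, -3, 5]
Extract 1: [-2, -3, -3, 1, 5]
Extract -2: [-3, -3, -2, 1, 5]
Extract -3: [-3, -3, -2, 1, 5]


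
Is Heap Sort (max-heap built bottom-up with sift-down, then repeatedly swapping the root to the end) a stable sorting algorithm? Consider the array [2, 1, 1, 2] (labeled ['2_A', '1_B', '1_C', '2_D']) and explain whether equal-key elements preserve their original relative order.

Trace Heap Sort on the labeled array (the key is the number; the letter only tracks identity):
  Build max-heap: [2_A, 2_D, 1_C, 1_B]
  Swap root 2_A to index 3, re-heapify first 3 -> [2_D, 1_B, 1_C, 2_A]
  Swap root 2_D to index 2, re-heapify first 2 -> [1_C, 1_B, 2_D, 2_A]
  Swap root 1_C to index 1, re-heapify first 1 -> [1_B, 1_C, 2_D, 2_A]
Final order: [1_B, 1_C, 2_D, 2_A]
Equal keys:
  value 1: originally 1_B, 1_C; after sorting 1_B, 1_C -> order preserved
  value 2: originally 2_A, 2_D; after sorting 2_D, 2_A -> order changed
Equal keys were reordered, so Heap Sort is not stable: heap construction and root-to-end swaps move elements without regard to the original order of equal keys. (One such input is enough; an unstable sort may happen to preserve order on other inputs, but it gives no guarantee.)
Answer: Not stable


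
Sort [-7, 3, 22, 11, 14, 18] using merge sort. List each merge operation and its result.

Divide and conquer:
  Merge [3] + [22] -> [3, 22]
  Merge [-7] + [3, 22] -> [-7, 3, 22]
  Merge [14] + [18] -> [14, 18]
  Merge [11] + [14, 18] -> [11, 14, 18]
  Merge [-7, 3, 22] + [11, 14, 18] -> [-7, 3, 11, 14, 18, 22]


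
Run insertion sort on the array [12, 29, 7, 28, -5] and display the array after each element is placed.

First element 12 is already 'sorted'
Insert 29: shifted 0 elements -> [12, 29, 7, 28, -5]
Insert 7: shifted 2 elements -> [7, 12, 29, 28, -5]
Insert 28: shifted 1 elements -> [7, 12, 28, 29, -5]
Insert -5: shifted 4 elements -> [-5, 7, 12, 28, 29]


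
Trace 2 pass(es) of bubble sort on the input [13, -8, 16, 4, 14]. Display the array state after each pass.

After pass 1: [-8, 13, 4, 14, 16] (3 swaps)
After pass 2: [-8, 4, 13, 14, 16] (1 swaps)
Total swaps: 4


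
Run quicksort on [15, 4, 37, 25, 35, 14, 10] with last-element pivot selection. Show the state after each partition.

Partition 1: pivot=10 at index 1 -> [4, 10, 37, 25, 35, 14, 15]
Partition 2: pivot=15 at index 3 -> [4, 10, 14, 15, 35, 37, 25]
Partition 3: pivot=25 at index 4 -> [4, 10, 14, 15, 25, 37, 35]
Partition 4: pivot=35 at index 5 -> [4, 10, 14, 15, 25, 35, 37]


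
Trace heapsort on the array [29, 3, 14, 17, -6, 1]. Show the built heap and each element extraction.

Build heap: [29, 17, 14, 3, -6, 1]
Extract 29: [17, 3, 14, 1, -6, 29]
Extract 17: [14, 3, -6, 1, 17, 29]
Extract 14: [3, 1, -6, 14, 17, 29]
Extract 3: [1, -6, 3, 14, 17, 29]
Extract 1: [-6, 1, 3, 14, 17, 29]


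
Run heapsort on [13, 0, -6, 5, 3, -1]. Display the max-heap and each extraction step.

Build heap: [13, 5, -1, 0, 3, -6]
Extract 13: [5, 3, -1, 0, -6, 13]
Extract 5: [3, 0, -1, -6, 5, 13]
Extract 3: [0, -6, -1, 3, 5, 13]
Extract 0: [-1, -6, 0, 3, 5, 13]
Extract -1: [-6, -1, 0, 3, 5, 13]


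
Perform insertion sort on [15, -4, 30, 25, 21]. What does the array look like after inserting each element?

First element 15 is already 'sorted'
Insert -4: shifted 1 elements -> [-4, 15, 30, 25, 21]
Insert 30: shifted 0 elements -> [-4, 15, 30, 25, 21]
Insert 25: shifted 1 elements -> [-4, 15, 25, 30, 21]
Insert 21: shifted 2 elements -> [-4, 15, 21, 25, 30]


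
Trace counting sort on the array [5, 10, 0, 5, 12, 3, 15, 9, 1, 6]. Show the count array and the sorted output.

Count array: [1, 1, 0, 1, 0, 2, 1, 0, 0, 1, 1, 0, 1, 0, 0, 1]
(count[i] = number of elements equal to i)
Cumulative count: [1, 2, 2, 3, 3, 5, 6, 6, 6, 7, 8, 8, 9, 9, 9, 10]
Sorted: [0, 1, 3, 5, 5, 6, 9, 10, 12, 15]


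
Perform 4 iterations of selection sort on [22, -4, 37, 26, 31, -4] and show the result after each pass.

Pass 1: Select minimum -4 at index 1, swap -> [-4, 22, 37, 26, 31, -4]
Pass 2: Select minimum -4 at index 5, swap -> [-4, -4, 37, 26, 31, 22]
Pass 3: Select minimum 22 at index 5, swap -> [-4, -4, 22, 26, 31, 37]
Pass 4: Select minimum 26 at index 3, swap -> [-4, -4, 22, 26, 31, 37]


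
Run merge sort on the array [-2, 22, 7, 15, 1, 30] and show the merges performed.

Divide and conquer:
  Merge [22] + [7] -> [7, 22]
  Merge [-2] + [7, 22] -> [-2, 7, 22]
  Merge [1] + [30] -> [1, 30]
  Merge [15] + [1, 30] -> [1, 15, 30]
  Merge [-2, 7, 22] + [1, 15, 30] -> [-2, 1, 7, 15, 22, 30]


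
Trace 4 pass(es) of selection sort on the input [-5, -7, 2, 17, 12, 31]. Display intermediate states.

Pass 1: Select minimum -7 at index 1, swap -> [-7, -5, 2, 17, 12, 31]
Pass 2: Select minimum -5 at index 1, swap -> [-7, -5, 2, 17, 12, 31]
Pass 3: Select minimum 2 at index 2, swap -> [-7, -5, 2, 17, 12, 31]
Pass 4: Select minimum 12 at index 4, swap -> [-7, -5, 2, 12, 17, 31]


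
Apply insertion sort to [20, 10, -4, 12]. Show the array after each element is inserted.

First element 20 is already 'sorted'
Insert 10: shifted 1 elements -> [10, 20, -4, 12]
Insert -4: shifted 2 elements -> [-4, 10, 20, 12]
Insert 12: shifted 1 elements -> [-4, 10, 12, 20]


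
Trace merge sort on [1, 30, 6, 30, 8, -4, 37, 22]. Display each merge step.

Divide and conquer:
  Merge [1] + [30] -> [1, 30]
  Merge [6] + [30] -> [6, 30]
  Merge [1, 30] + [6, 30] -> [1, 6, 30, 30]
  Merge [8] + [-4] -> [-4, 8]
  Merge [37] + [22] -> [22, 37]
  Merge [-4, 8] + [22, 37] -> [-4, 8, 22, 37]
  Merge [1, 6, 30, 30] + [-4, 8, 22, 37] -> [-4, 1, 6, 8, 22, 30, 30, 37]


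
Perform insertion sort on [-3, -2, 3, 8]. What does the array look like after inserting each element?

First element -3 is already 'sorted'
Insert -2: shifted 0 elements -> [-3, -2, 3, 8]
Insert 3: shifted 0 elements -> [-3, -2, 3, 8]
Insert 8: shifted 0 elements -> [-3, -2, 3, 8]


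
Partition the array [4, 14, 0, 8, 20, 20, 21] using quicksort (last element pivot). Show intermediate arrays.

Partition 1: pivot=21 at index 6 -> [4, 14, 0, 8, 20, 20, 21]
Partition 2: pivot=20 at index 5 -> [4, 14, 0, 8, 20, 20, 21]
Partition 3: pivot=20 at index 4 -> [4, 14, 0, 8, 20, 20, 21]
Partition 4: pivot=8 at index 2 -> [4, 0, 8, 14, 20, 20, 21]
Partition 5: pivot=0 at index 0 -> [0, 4, 8, 14, 20, 20, 21]


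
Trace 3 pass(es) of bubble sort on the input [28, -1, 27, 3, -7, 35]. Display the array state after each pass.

After pass 1: [-1, 27, 3, -7, 28, 35] (4 swaps)
After pass 2: [-1, 3, -7, 27, 28, 35] (2 swaps)
After pass 3: [-1, -7, 3, 27, 28, 35] (1 swaps)
Total swaps: 7


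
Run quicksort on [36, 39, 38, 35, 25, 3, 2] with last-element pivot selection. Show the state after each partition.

Partition 1: pivot=2 at index 0 -> [2, 39, 38, 35, 25, 3, 36]
Partition 2: pivot=36 at index 4 -> [2, 35, 25, 3, 36, 39, 38]
Partition 3: pivot=3 at index 1 -> [2, 3, 25, 35, 36, 39, 38]
Partition 4: pivot=35 at index 3 -> [2, 3, 25, 35, 36, 39, 38]
Partition 5: pivot=38 at index 5 -> [2, 3, 25, 35, 36, 38, 39]


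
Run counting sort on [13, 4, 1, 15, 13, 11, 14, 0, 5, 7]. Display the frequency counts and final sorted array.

Count array: [1, 1, 0, 0, 1, 1, 0, 1, 0, 0, 0, 1, 0, 2, 1, 1]
(count[i] = number of elements equal to i)
Cumulative count: [1, 2, 2, 2, 3, 4, 4, 5, 5, 5, 5, 6, 6, 8, 9, 10]
Sorted: [0, 1, 4, 5, 7, 11, 13, 13, 14, 15]


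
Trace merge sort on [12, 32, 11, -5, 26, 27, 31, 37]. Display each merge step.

Divide and conquer:
  Merge [12] + [32] -> [12, 32]
  Merge [11] + [-5] -> [-5, 11]
  Merge [12, 32] + [-5, 11] -> [-5, 11, 12, 32]
  Merge [26] + [27] -> [26, 27]
  Merge [31] + [37] -> [31, 37]
  Merge [26, 27] + [31, 37] -> [26, 27, 31, 37]
  Merge [-5, 11, 12, 32] + [26, 27, 31, 37] -> [-5, 11, 12, 26, 27, 31, 32, 37]


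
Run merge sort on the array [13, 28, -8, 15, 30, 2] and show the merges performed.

Divide and conquer:
  Merge [28] + [-8] -> [-8, 28]
  Merge [13] + [-8, 28] -> [-8, 13, 28]
  Merge [30] + [2] -> [2, 30]
  Merge [15] + [2, 30] -> [2, 15, 30]
  Merge [-8, 13, 28] + [2, 15, 30] -> [-8, 2, 13, 15, 28, 30]


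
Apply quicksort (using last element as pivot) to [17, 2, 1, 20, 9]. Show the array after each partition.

Partition 1: pivot=9 at index 2 -> [2, 1, 9, 20, 17]
Partition 2: pivot=1 at index 0 -> [1, 2, 9, 20, 17]
Partition 3: pivot=17 at index 3 -> [1, 2, 9, 17, 20]


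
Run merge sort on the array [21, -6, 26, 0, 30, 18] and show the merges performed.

Divide and conquer:
  Merge [-6] + [26] -> [-6, 26]
  Merge [21] + [-6, 26] -> [-6, 21, 26]
  Merge [30] + [18] -> [18, 30]
  Merge [0] + [18, 30] -> [0, 18, 30]
  Merge [-6, 21, 26] + [0, 18, 30] -> [-6, 0, 18, 21, 26, 30]


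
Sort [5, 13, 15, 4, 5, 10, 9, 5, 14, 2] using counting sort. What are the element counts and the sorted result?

Count array: [0, 0, 1, 0, 1, 3, 0, 0, 0, 1, 1, 0, 0, 1, 1, 1]
(count[i] = number of elements equal to i)
Cumulative count: [0, 0, 1, 1, 2, 5, 5, 5, 5, 6, 7, 7, 7, 8, 9, 10]
Sorted: [2, 4, 5, 5, 5, 9, 10, 13, 14, 15]


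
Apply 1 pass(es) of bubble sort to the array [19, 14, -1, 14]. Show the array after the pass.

After pass 1: [14, -1, 14, 19] (3 swaps)
Total swaps: 3


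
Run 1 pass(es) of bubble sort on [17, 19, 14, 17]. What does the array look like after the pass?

After pass 1: [17, 14, 17, 19] (2 swaps)
Total swaps: 2


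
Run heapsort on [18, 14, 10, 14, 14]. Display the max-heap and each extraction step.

Build heap: [18, 14, 10, 14, 14]
Extract 18: [14, 14, 10, 14, 18]
Extract 14: [14, 14, 10, 14, 18]
Extract 14: [14, 10, 14, 14, 18]
Extract 14: [10, 14, 14, 14, 18]


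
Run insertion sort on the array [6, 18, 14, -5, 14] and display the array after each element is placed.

First element 6 is already 'sorted'
Insert 18: shifted 0 elements -> [6, 18, 14, -5, 14]
Insert 14: shifted 1 elements -> [6, 14, 18, -5, 14]
Insert -5: shifted 3 elements -> [-5, 6, 14, 18, 14]
Insert 14: shifted 1 elements -> [-5, 6, 14, 14, 18]


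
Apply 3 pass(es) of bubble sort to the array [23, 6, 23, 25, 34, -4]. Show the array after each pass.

After pass 1: [6, 23, 23, 25, -4, 34] (2 swaps)
After pass 2: [6, 23, 23, -4, 25, 34] (1 swaps)
After pass 3: [6, 23, -4, 23, 25, 34] (1 swaps)
Total swaps: 4


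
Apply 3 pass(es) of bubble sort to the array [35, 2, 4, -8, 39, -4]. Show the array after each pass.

After pass 1: [2, 4, -8, 35, -4, 39] (4 swaps)
After pass 2: [2, -8, 4, -4, 35, 39] (2 swaps)
After pass 3: [-8, 2, -4, 4, 35, 39] (2 swaps)
Total swaps: 8


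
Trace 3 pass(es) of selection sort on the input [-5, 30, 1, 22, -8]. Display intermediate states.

Pass 1: Select minimum -8 at index 4, swap -> [-8, 30, 1, 22, -5]
Pass 2: Select minimum -5 at index 4, swap -> [-8, -5, 1, 22, 30]
Pass 3: Select minimum 1 at index 2, swap -> [-8, -5, 1, 22, 30]


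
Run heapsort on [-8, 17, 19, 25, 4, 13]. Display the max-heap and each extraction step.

Build heap: [25, 17, 19, -8, 4, 13]
Extract 25: [19, 17, 13, -8, 4, 25]
Extract 19: [17, 4, 13, -8, 19, 25]
Extract 17: [13, 4, -8, 17, 19, 25]
Extract 13: [4, -8, 13, 17, 19, 25]
Extract 4: [-8, 4, 13, 17, 19, 25]


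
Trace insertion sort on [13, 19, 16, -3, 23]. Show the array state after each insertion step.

First element 13 is already 'sorted'
Insert 19: shifted 0 elements -> [13, 19, 16, -3, 23]
Insert 16: shifted 1 elements -> [13, 16, 19, -3, 23]
Insert -3: shifted 3 elements -> [-3, 13, 16, 19, 23]
Insert 23: shifted 0 elements -> [-3, 13, 16, 19, 23]


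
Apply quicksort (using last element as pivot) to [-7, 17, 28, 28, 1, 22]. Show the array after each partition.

Partition 1: pivot=22 at index 3 -> [-7, 17, 1, 22, 28, 28]
Partition 2: pivot=1 at index 1 -> [-7, 1, 17, 22, 28, 28]
Partition 3: pivot=28 at index 5 -> [-7, 1, 17, 22, 28, 28]


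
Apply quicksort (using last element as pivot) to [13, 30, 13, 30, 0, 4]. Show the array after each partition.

Partition 1: pivot=4 at index 1 -> [0, 4, 13, 30, 13, 30]
Partition 2: pivot=30 at index 5 -> [0, 4, 13, 30, 13, 30]
Partition 3: pivot=13 at index 3 -> [0, 4, 13, 13, 30, 30]


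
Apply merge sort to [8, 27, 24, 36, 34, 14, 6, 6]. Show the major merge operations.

Divide and conquer:
  Merge [8] + [27] -> [8, 27]
  Merge [24] + [36] -> [24, 36]
  Merge [8, 27] + [24, 36] -> [8, 24, 27, 36]
  Merge [34] + [14] -> [14, 34]
  Merge [6] + [6] -> [6, 6]
  Merge [14, 34] + [6, 6] -> [6, 6, 14, 34]
  Merge [8, 24, 27, 36] + [6, 6, 14, 34] -> [6, 6, 8, 14, 24, 27, 34, 36]


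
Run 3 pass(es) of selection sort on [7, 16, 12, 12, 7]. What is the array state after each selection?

Pass 1: Select minimum 7 at index 0, swap -> [7, 16, 12, 12, 7]
Pass 2: Select minimum 7 at index 4, swap -> [7, 7, 12, 12, 16]
Pass 3: Select minimum 12 at index 2, swap -> [7, 7, 12, 12, 16]


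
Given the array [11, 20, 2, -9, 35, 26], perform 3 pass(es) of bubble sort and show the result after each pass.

After pass 1: [11, 2, -9, 20, 26, 35] (3 swaps)
After pass 2: [2, -9, 11, 20, 26, 35] (2 swaps)
After pass 3: [-9, 2, 11, 20, 26, 35] (1 swaps)
Total swaps: 6


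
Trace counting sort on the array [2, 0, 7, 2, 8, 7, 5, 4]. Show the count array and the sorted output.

Count array: [1, 0, 2, 0, 1, 1, 0, 2, 1]
(count[i] = number of elements equal to i)
Cumulative count: [1, 1, 3, 3, 4, 5, 5, 7, 8]
Sorted: [0, 2, 2, 4, 5, 7, 7, 8]


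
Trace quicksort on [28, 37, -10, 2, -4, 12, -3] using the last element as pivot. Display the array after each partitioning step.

Partition 1: pivot=-3 at index 2 -> [-10, -4, -3, 2, 37, 12, 28]
Partition 2: pivot=-4 at index 1 -> [-10, -4, -3, 2, 37, 12, 28]
Partition 3: pivot=28 at index 5 -> [-10, -4, -3, 2, 12, 28, 37]
Partition 4: pivot=12 at index 4 -> [-10, -4, -3, 2, 12, 28, 37]


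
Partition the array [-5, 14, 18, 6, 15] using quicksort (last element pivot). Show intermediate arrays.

Partition 1: pivot=15 at index 3 -> [-5, 14, 6, 15, 18]
Partition 2: pivot=6 at index 1 -> [-5, 6, 14, 15, 18]


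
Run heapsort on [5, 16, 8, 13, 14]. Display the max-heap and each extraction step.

Build heap: [16, 14, 8, 13, 5]
Extract 16: [14, 13, 8, 5, 16]
Extract 14: [13, 5, 8, 14, 16]
Extract 13: [8, 5, 13, 14, 16]
Extract 8: [5, 8, 13, 14, 16]


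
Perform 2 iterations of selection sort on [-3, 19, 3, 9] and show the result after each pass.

Pass 1: Select minimum -3 at index 0, swap -> [-3, 19, 3, 9]
Pass 2: Select minimum 3 at index 2, swap -> [-3, 3, 19, 9]


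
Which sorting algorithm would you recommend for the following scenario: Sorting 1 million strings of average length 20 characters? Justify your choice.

Best choice: MSD radix sort or Mergesort
Reason: MSD radix sort is a non-comparison sort that buckets the strings by successive character positions, running in time proportional to the total number of characters examined rather than O(n log n) string comparisons; mergesort is a stable O(n log n)-comparison alternative that works for arbitrary variable-length keys


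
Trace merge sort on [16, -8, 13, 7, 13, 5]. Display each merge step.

Divide and conquer:
  Merge [-8] + [13] -> [-8, 13]
  Merge [16] + [-8, 13] -> [-8, 13, 16]
  Merge [13] + [5] -> [5, 13]
  Merge [7] + [5, 13] -> [5, 7, 13]
  Merge [-8, 13, 16] + [5, 7, 13] -> [-8, 5, 7, 13, 13, 16]


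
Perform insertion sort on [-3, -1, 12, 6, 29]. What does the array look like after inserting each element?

First element -3 is already 'sorted'
Insert -1: shifted 0 elements -> [-3, -1, 12, 6, 29]
Insert 12: shifted 0 elements -> [-3, -1, 12, 6, 29]
Insert 6: shifted 1 elements -> [-3, -1, 6, 12, 29]
Insert 29: shifted 0 elements -> [-3, -1, 6, 12, 29]


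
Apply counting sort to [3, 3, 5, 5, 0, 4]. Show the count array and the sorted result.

Count array: [1, 0, 0, 2, 1, 2]
(count[i] = number of elements equal to i)
Cumulative count: [1, 1, 1, 3, 4, 6]
Sorted: [0, 3, 3, 4, 5, 5]


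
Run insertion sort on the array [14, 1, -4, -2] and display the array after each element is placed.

First element 14 is already 'sorted'
Insert 1: shifted 1 elements -> [1, 14, -4, -2]
Insert -4: shifted 2 elements -> [-4, 1, 14, -2]
Insert -2: shifted 2 elements -> [-4, -2, 1, 14]


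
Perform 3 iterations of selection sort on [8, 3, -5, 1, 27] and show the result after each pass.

Pass 1: Select minimum -5 at index 2, swap -> [-5, 3, 8, 1, 27]
Pass 2: Select minimum 1 at index 3, swap -> [-5, 1, 8, 3, 27]
Pass 3: Select minimum 3 at index 3, swap -> [-5, 1, 3, 8, 27]


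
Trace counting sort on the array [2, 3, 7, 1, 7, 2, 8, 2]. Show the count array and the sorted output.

Count array: [0, 1, 3, 1, 0, 0, 0, 2, 1]
(count[i] = number of elements equal to i)
Cumulative count: [0, 1, 4, 5, 5, 5, 5, 7, 8]
Sorted: [1, 2, 2, 2, 3, 7, 7, 8]
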